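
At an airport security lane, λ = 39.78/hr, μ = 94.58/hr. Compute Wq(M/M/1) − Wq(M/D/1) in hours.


ρ = 39.78/94.58 = 0.4206
Wq(M/M/1) = ρ/(μ−λ) = 0.4206/54.80 = 0.007675 hr
Wq(M/D/1) = ρ/(2(μ−λ)) = 0.003838 hr
Savings = 0.007675 − 0.003838 = 0.003838 hr

Final: 0.003838 hr


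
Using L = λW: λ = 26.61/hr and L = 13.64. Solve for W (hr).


W = L/λ = 13.64/26.61 = 0.5126 hr

Final: 0.5126 hr


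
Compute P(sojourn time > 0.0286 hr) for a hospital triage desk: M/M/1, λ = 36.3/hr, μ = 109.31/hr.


W ~ Exponential(μ−λ) for M/M/1.
μ − λ = 109.31 − 36.3 = 73.0100
P(W > t) = e^{−(μ−λ)t} = e^{−2.0881} = 0.123924

Final: 0.123924


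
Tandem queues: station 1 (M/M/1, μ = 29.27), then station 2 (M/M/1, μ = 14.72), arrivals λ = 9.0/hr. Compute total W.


Each node sees arrival rate λ = 9.0/hr (tandem ⇒ throughput preserved).
W₁ = 1/(μ₁−λ) = 1/(29.27−9.0) = 0.04933 hr
W₂ = 1/(μ₂−λ) = 1/(14.72−9.0) = 0.17483 hr
W_total = W₁ + W₂ = 0.04933 + 0.17483 = 0.22416 hr

Final: 0.22416 hr


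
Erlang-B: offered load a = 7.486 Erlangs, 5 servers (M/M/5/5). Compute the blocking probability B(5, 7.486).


B(c,a) = (a^c/c!) / Σ_{k=0}^{c} a^k/k!
a^5/5! = 195.915081
Σ terms (k=0..5): 1.00000 + 7.48600 + 28.02010 + 69.91948 + 130.85432 + 195.91508 = 433.194979
B = 195.915081/433.194979 = 0.452256

Final: 0.452256


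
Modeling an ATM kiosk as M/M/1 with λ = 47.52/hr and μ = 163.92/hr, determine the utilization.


ρ = λ/μ = 47.52/163.92 = 0.2899

Final: 0.2899


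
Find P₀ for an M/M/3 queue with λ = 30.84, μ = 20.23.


a = λ/μ = 30.84/20.23 = 1.5245; ρ = a/c = 0.5082
Σ_{k=0}^{2} a^k/k! (terms k=0..2) = 1.00000 + 1.52447 + 1.16200 = 3.68647
Tail: a^3/(3!(1−ρ)) = 3.54287/(6·0.4918) = 1.20054
P₀ = 1/(3.68647 + 1.20054) = 1/4.88701 = 0.204624

Final: 0.204624


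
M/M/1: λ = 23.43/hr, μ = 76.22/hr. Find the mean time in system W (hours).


W = 1/(μ−λ) = 1/(76.22 − 23.43) = 1/52.79 = 0.01894 hr

Final: 0.01894 hr


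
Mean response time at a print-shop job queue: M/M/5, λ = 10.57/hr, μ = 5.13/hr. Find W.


a = 2.0604; ρ = 0.4121; P₀ = 0.126289
Lq = P₀·a^c·ρ/(c!(1−ρ)²) = 0.04659
Wq = Lq/λ = 0.04659/10.57 = 0.004408 hr
W = Wq + 1/μ = 0.004408 + 0.19493 = 0.19934 hr

Final: 0.19934 hr


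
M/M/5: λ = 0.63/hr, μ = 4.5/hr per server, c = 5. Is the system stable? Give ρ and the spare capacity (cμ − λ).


Total capacity cμ = 5·4.5 = 22.50/hr
ρ = λ/(cμ) = 0.63/22.50 = 0.02800
Stable ⇔ ρ < 1: YES
Spare capacity = cμ − λ = 22.50 − 0.63 = 21.87/hr

Final: ρ = 0.02800; stable; margin = 21.87/hr


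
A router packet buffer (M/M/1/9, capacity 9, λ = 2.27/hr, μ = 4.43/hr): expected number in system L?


ρ = 2.27/4.43 = 0.5124
L = ρ[1 − (K+1)ρ^K + Kρ^(K+1)] / [(1−ρ)(1−ρ^(K+1))]
Numerator: 0.5124·(1 − 10·0.002436 + 9·0.001248) = 0.505691
Denominator: (0.4876)·(0.998752) = 0.486976
L = 0.505691/0.486976 = 1.0384

Final: 1.0384


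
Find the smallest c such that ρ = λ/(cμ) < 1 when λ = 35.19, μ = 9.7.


Stability requires cμ > λ ⇔ c > λ/μ.
λ/μ = 35.19/9.7 = 3.6278
Minimum integer c = ⌊3.6278⌋ + 1 = 4
Check: 4·9.7 = 38.80 > 35.19, while 3·9.7 = 29.10 ≤ 35.19

Final: 4 servers


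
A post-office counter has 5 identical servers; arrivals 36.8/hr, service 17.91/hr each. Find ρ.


ρ = λ/(cμ) = 36.8/(5·17.91) = 36.8/89.55 = 0.4109

Final: 0.4109


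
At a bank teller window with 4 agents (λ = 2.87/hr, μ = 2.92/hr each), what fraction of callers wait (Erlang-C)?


a = λ/μ = 0.9829; ρ = a/4 = 0.2457
P₀ = 0.373733 (from M/M/c formula)
C(c,a) = [a^c/(c!(1−ρ))]·P₀ = [0.93325/(24·0.7543)]·0.373733
= 0.05155·0.373733 = 0.019267

Final: 0.019267


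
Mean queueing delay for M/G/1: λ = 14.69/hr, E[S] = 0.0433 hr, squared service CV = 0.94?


ρ = λ·E[S] = 14.69·0.0433 = 0.6361
E[S²] = E[S]²(1+C_s²) = 0.0433²·(1+0.94) = 0.003637
Wq = λ·E[S²]/(2(1−ρ)) = 14.69·0.003637/(2·0.3639) = 0.07341 hr

Final: 0.07341 hr


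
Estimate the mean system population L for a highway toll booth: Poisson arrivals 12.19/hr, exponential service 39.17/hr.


ρ = λ/μ = 12.19/39.17 = 0.3112
L = ρ/(1−ρ) = 0.3112/(1 − 0.3112) = 0.3112/0.6888 = 0.4518

Final: 0.4518


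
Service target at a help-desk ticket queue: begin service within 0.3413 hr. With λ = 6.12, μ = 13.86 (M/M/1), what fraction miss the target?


ρ = 6.12/13.86 = 0.4416
P(Wq > t) = ρ·e^{−(μ−λ)t} = 0.4416·e^{−2.6417}
= 0.4416·0.071243 = 0.031458

Final: 0.031458


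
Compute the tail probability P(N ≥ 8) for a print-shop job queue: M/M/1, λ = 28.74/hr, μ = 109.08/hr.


ρ = 28.74/109.08 = 0.2635
P(N ≥ n) = ρ^n = 0.2635^8 = 0.00002322

Final: 0.00002322


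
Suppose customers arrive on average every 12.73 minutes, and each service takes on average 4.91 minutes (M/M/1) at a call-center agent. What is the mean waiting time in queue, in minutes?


λ = 60/12.73 = 4.7133 /hr
μ = 60/4.91 = 12.2200 /hr
ρ = λ/μ = 4.7133/12.2200 = 0.3857
Wq = ρ/(μ−λ) = 0.3857/(12.2200−4.7133) = 0.05138 hr
In minutes: 0.05138·60 = 3.083 min

Final: 3.083 min


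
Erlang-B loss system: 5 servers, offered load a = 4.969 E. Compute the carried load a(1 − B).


B(5,4.969) = 0.282347 (Erlang-B)
Carried load = a(1 − B) = 4.969·(1 − 0.282347) = 4.969·0.717653 = 3.5660 E

Final: 3.5660 Erlangs


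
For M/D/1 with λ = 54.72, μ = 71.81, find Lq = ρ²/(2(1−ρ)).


ρ = 54.72/71.81 = 0.7620
M/D/1: Lq = ρ²/(2(1−ρ)) = 0.5807/(2·0.2380) = 1.21993

Final: 1.21993


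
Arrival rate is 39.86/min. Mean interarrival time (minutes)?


Mean interarrival time = 1/λ = 1/39.86 minute = 0.02509 minute
In minutes: 0.02509 × 1 = 0.02509 min

Final: 0.02509 min


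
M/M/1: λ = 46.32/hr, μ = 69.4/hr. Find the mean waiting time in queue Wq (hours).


ρ = 46.32/69.4 = 0.6674
Wq = ρ/(μ−λ) = 0.6674/(69.4 − 46.32) = 0.6674/23.08 = 0.02892 hr

Final: 0.02892 hr


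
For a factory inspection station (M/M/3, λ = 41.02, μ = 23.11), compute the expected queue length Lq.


a = λ/μ = 1.7750; ρ = a/3 = 0.5917
P₀ = 0.150766
Lq = P₀·a^c·ρ / (c!·(1−ρ)²) = 0.150766·5.59226·0.5917/(6·0.16674)
= 0.49863

Final: 0.49863


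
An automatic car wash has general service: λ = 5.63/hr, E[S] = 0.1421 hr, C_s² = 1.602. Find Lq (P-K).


ρ = λ·E[S] = 5.63·0.1421 = 0.8000
Lq = ρ²(1+C_s²)/(2(1−ρ)) = 0.6400·(1+1.602)/(2·0.2000)
= 0.6400·2.6020/0.4000 = 4.16392

Final: 4.16392


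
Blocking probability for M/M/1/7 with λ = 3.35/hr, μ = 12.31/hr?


ρ = λ/μ = 3.35/12.31 = 0.2721
P_K = (1−ρ)ρ^K/(1−ρ^(K+1)) = (0.7279·0.0001105)/(1 − 0.00003008)
= 0.00008046/0.999970 = 0.00008046

Final: 0.00008046


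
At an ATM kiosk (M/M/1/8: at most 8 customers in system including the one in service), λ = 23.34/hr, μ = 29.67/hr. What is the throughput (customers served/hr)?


ρ = 0.7867; P_K = (1−ρ)ρ^8/(1−ρ^9) = 0.035366
λ_eff = λ(1 − P_K) = 23.34·(1 − 0.035366) = 23.34·0.964634 = 22.5146 /hr

Final: 22.5146 /hr


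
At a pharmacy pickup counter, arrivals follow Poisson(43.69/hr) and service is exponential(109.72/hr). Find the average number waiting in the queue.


ρ = 43.69/109.72 = 0.3982
Lq = ρ²/(1−ρ) = 0.1586/0.6018 = 0.2635

Final: 0.2635


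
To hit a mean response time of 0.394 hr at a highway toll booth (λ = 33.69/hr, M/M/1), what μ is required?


W = 1/(μ−λ) ⇒ μ − λ = 1/W = 1/0.394 = 2.5381
μ = λ + 1/W = 33.69 + 2.5381 = 36.2281 per hr

Final: 36.2281 /hr


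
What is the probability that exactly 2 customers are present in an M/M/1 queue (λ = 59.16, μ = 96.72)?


ρ = 59.16/96.72 = 0.6117
P_n = (1−ρ)·ρ^n = (1 − 0.6117)·0.6117^2 = 0.3883·0.374131 = 0.145289

Final: 0.145289


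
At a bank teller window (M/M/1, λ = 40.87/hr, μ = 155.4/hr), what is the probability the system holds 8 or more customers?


ρ = 40.87/155.4 = 0.2630
P(N ≥ n) = ρ^n = 0.2630^8 = 0.00002289

Final: 0.00002289


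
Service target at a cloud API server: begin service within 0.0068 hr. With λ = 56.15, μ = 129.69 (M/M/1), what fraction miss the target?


ρ = 56.15/129.69 = 0.4330
P(Wq > t) = ρ·e^{−(μ−λ)t} = 0.4330·e^{−0.5001}
= 0.4330·0.606487 = 0.262582

Final: 0.262582


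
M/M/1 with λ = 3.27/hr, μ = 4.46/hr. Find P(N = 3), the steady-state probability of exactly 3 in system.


ρ = 3.27/4.46 = 0.7332
P_n = (1−ρ)·ρ^n = (1 − 0.7332)·0.7332^3 = 0.2668·0.394129 = 0.105160

Final: 0.105160


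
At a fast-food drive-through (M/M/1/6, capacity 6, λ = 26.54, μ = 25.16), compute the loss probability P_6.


ρ = λ/μ = 26.54/25.16 = 1.0548
P_K = (1−ρ)ρ^K/(1−ρ^(K+1)) = (-0.05485·1.377659)/(1 − 1.453222)
= -0.075563/-0.453222 = 0.166724

Final: 0.166724


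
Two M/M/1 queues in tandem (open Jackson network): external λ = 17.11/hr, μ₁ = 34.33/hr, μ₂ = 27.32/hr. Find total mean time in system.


Each node sees arrival rate λ = 17.11/hr (tandem ⇒ throughput preserved).
W₁ = 1/(μ₁−λ) = 1/(34.33−17.11) = 0.05807 hr
W₂ = 1/(μ₂−λ) = 1/(27.32−17.11) = 0.09794 hr
W_total = W₁ + W₂ = 0.05807 + 0.09794 = 0.15602 hr

Final: 0.15602 hr


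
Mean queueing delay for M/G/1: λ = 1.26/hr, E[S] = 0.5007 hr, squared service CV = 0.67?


ρ = λ·E[S] = 1.26·0.5007 = 0.6309
E[S²] = E[S]²(1+C_s²) = 0.5007²·(1+0.67) = 0.418670
Wq = λ·E[S²]/(2(1−ρ)) = 1.26·0.418670/(2·0.3691) = 0.71457 hr

Final: 0.71457 hr


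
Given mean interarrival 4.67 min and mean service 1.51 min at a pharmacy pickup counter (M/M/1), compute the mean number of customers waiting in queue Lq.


λ = 60/4.67 = 12.8480 /hr
μ = 60/1.51 = 39.7351 /hr
ρ = λ/μ = 12.8480/39.7351 = 0.3233
Lq = ρ²/(1−ρ) = 0.1045/0.6767 = 0.1545

Final: 0.1545


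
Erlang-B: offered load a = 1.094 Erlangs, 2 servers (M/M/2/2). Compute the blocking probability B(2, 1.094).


B(c,a) = (a^c/c!) / Σ_{k=0}^{c} a^k/k!
a^2/2! = 0.598418
Σ terms (k=0..2): 1.00000 + 1.09400 + 0.59842 = 2.692418
B = 0.598418/2.692418 = 0.222260

Final: 0.222260


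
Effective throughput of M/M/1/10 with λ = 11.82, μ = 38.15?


ρ = 0.3098; P_K = (1−ρ)ρ^10/(1−ρ^11) = 0.000005626
λ_eff = λ(1 − P_K) = 11.82·(1 − 0.000005626) = 11.82·0.999994 = 11.8199 /hr

Final: 11.8199 /hr


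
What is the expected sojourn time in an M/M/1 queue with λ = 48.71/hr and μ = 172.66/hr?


W = 1/(μ−λ) = 1/(172.66 − 48.71) = 1/123.95 = 0.008068 hr

Final: 0.008068 hr


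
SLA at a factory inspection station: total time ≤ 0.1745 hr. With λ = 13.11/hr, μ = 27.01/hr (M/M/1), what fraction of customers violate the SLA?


W ~ Exponential(μ−λ) for M/M/1.
μ − λ = 27.01 − 13.11 = 13.9000
P(W > t) = e^{−(μ−λ)t} = e^{−2.4256} = 0.088429

Final: 0.088429


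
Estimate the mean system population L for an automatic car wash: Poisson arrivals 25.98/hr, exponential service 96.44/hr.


ρ = λ/μ = 25.98/96.44 = 0.2694
L = ρ/(1−ρ) = 0.2694/(1 − 0.2694) = 0.2694/0.7306 = 0.3687

Final: 0.3687


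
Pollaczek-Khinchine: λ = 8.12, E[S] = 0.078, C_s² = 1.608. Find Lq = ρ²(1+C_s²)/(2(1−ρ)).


ρ = λ·E[S] = 8.12·0.078 = 0.6334
Lq = ρ²(1+C_s²)/(2(1−ρ)) = 0.4011·(1+1.608)/(2·0.3666)
= 0.4011·2.6080/0.7333 = 1.42672

Final: 1.42672


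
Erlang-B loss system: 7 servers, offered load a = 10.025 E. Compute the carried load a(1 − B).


B(7,10.025) = 0.410154 (Erlang-B)
Carried load = a(1 − B) = 10.025·(1 − 0.410154) = 10.025·0.589846 = 5.9132 E

Final: 5.9132 Erlangs


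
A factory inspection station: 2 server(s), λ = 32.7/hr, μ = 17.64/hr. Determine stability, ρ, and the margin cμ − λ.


Total capacity cμ = 2·17.64 = 35.28/hr
ρ = λ/(cμ) = 32.7/35.28 = 0.9269
Stable ⇔ ρ < 1: YES
Spare capacity = cμ − λ = 35.28 − 32.7 = 2.58/hr

Final: ρ = 0.9269; stable; margin = 2.58/hr


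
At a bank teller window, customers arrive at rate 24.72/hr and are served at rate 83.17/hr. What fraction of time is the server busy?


ρ = λ/μ = 24.72/83.17 = 0.2972

Final: 0.2972


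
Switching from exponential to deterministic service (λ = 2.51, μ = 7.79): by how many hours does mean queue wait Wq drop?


ρ = 2.51/7.79 = 0.3222
Wq(M/M/1) = ρ/(μ−λ) = 0.3222/5.28 = 0.06102 hr
Wq(M/D/1) = ρ/(2(μ−λ)) = 0.03051 hr
Savings = 0.06102 − 0.03051 = 0.03051 hr

Final: 0.03051 hr


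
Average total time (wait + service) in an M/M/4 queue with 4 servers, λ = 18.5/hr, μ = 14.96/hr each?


a = 1.2366; ρ = 0.3092; P₀ = 0.289227
Lq = P₀·a^c·ρ/(c!(1−ρ)²) = 0.01826
Wq = Lq/λ = 0.01826/18.5 = 0.0009868 hr
W = Wq + 1/μ = 0.0009868 + 0.06684 = 0.06783 hr

Final: 0.06783 hr


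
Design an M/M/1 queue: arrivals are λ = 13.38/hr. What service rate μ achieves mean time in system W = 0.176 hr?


W = 1/(μ−λ) ⇒ μ − λ = 1/W = 1/0.176 = 5.6818
μ = λ + 1/W = 13.38 + 5.6818 = 19.0618 per hr

Final: 19.0618 /hr


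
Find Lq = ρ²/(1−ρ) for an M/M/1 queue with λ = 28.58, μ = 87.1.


ρ = 28.58/87.1 = 0.3281
Lq = ρ²/(1−ρ) = 0.1077/0.6719 = 0.1603

Final: 0.1603


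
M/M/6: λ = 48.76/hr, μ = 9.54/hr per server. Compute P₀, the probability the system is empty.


a = λ/μ = 48.76/9.54 = 5.1111; ρ = a/c = 0.8519
Σ_{k=0}^{5} a^k/k! (terms k=0..5) = 1.00000 + 5.11111 + 13.06173 + 22.25332 + 28.43479 + 29.06668 = 98.92762
Tail: a^6/(6!(1−ρ)) = 17827.56110/(720·0.1481) = 167.13339
P₀ = 1/(98.92762 + 167.13339) = 1/266.06101 = 0.003759

Final: 0.003759


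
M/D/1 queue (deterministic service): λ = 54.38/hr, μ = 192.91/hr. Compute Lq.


ρ = 54.38/192.91 = 0.2819
M/D/1: Lq = ρ²/(2(1−ρ)) = 0.07946/(2·0.7181) = 0.05533

Final: 0.05533


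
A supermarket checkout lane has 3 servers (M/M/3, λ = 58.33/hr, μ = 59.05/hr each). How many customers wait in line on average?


a = λ/μ = 0.9878; ρ = a/3 = 0.3293
P₀ = 0.368298
Lq = P₀·a^c·ρ / (c!·(1−ρ)²) = 0.368298·0.96387·0.3293/(6·0.44988)
= 0.04330

Final: 0.04330


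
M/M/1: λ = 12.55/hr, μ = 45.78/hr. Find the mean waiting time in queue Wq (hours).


ρ = 12.55/45.78 = 0.2741
Wq = ρ/(μ−λ) = 0.2741/(45.78 − 12.55) = 0.2741/33.23 = 0.008250 hr

Final: 0.008250 hr


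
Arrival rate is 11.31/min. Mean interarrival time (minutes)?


Mean interarrival time = 1/λ = 1/11.31 minute = 0.08842 minute
In minutes: 0.08842 × 1 = 0.08842 min

Final: 0.08842 min


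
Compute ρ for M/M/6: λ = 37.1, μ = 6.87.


ρ = λ/(cμ) = 37.1/(6·6.87) = 37.1/41.22 = 0.9000

Final: 0.9000


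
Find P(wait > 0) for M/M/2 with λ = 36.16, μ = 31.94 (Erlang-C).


a = λ/μ = 1.1321; ρ = a/2 = 0.5661
P₀ = 0.277089 (from M/M/c formula)
C(c,a) = [a^c/(c!(1−ρ))]·P₀ = [1.28170/(2·0.4339)]·0.277089
= 1.47682·0.277089 = 0.409212

Final: 0.409212


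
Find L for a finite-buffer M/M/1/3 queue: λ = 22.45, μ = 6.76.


ρ = 22.45/6.76 = 3.3210
L = ρ[1 − (K+1)ρ^K + Kρ^(K+1)] / [(1−ρ)(1−ρ^(K+1))]
Numerator: 3.3210·(1 − 4·36.627641 + 3·121.640612) = 728.666136
Denominator: (-2.3210)·(-120.640612) = 280.007575
L = 728.666136/280.007575 = 2.6023

Final: 2.6023


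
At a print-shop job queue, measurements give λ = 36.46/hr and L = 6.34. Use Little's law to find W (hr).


W = L/λ = 6.34/36.46 = 0.1739 hr

Final: 0.1739 hr


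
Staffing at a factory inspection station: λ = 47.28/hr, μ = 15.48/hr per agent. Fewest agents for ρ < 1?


Stability requires cμ > λ ⇔ c > λ/μ.
λ/μ = 47.28/15.48 = 3.0543
Minimum integer c = ⌊3.0543⌋ + 1 = 4
Check: 4·15.48 = 61.92 > 47.28, while 3·15.48 = 46.44 ≤ 47.28

Final: 4 servers


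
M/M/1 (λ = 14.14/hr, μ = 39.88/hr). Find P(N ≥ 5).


ρ = 14.14/39.88 = 0.3546
P(N ≥ n) = ρ^n = 0.3546^5 = 0.005604

Final: 0.005604


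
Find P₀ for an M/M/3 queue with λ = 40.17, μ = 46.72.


a = λ/μ = 40.17/46.72 = 0.8598; ρ = a/c = 0.2866
Σ_{k=0}^{2} a^k/k! (terms k=0..2) = 1.00000 + 0.85980 + 0.36963 = 2.22943
Tail: a^3/(3!(1−ρ)) = 0.63562/(6·0.7134) = 0.14850
P₀ = 1/(2.22943 + 0.14850) = 1/2.37793 = 0.420534

Final: 0.420534


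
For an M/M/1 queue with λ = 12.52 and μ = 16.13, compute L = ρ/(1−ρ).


ρ = λ/μ = 12.52/16.13 = 0.7762
L = ρ/(1−ρ) = 0.7762/(1 − 0.7762) = 0.7762/0.2238 = 3.4681

Final: 3.4681


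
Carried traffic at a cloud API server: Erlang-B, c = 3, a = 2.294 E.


B(3,2.294) = 0.253490 (Erlang-B)
Carried load = a(1 − B) = 2.294·(1 − 0.253490) = 2.294·0.746510 = 1.7125 E

Final: 1.7125 Erlangs


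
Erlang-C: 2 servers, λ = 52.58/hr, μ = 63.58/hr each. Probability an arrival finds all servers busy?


a = λ/μ = 0.8270; ρ = a/2 = 0.4135
P₀ = 0.414933 (from M/M/c formula)
C(c,a) = [a^c/(c!(1−ρ))]·P₀ = [0.68391/(2·0.5865)]·0.414933
= 0.58304·0.414933 = 0.241922

Final: 0.241922


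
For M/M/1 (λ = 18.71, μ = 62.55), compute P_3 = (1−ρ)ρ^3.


ρ = 18.71/62.55 = 0.2991
P_n = (1−ρ)·ρ^n = (1 − 0.2991)·0.2991^3 = 0.7009·0.026763 = 0.018758

Final: 0.018758


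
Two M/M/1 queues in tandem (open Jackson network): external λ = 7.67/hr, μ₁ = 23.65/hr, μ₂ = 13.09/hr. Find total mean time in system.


Each node sees arrival rate λ = 7.67/hr (tandem ⇒ throughput preserved).
W₁ = 1/(μ₁−λ) = 1/(23.65−7.67) = 0.06258 hr
W₂ = 1/(μ₂−λ) = 1/(13.09−7.67) = 0.18450 hr
W_total = W₁ + W₂ = 0.06258 + 0.18450 = 0.24708 hr

Final: 0.24708 hr


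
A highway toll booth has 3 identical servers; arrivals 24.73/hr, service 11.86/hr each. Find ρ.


ρ = λ/(cμ) = 24.73/(3·11.86) = 24.73/35.58 = 0.6951

Final: 0.6951


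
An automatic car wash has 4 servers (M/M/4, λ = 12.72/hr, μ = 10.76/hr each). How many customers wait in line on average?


a = λ/μ = 1.1822; ρ = a/4 = 0.2955
P₀ = 0.305646
Lq = P₀·a^c·ρ / (c!·(1−ρ)²) = 0.305646·1.95299·0.2955/(24·0.49627)
= 0.01481

Final: 0.01481


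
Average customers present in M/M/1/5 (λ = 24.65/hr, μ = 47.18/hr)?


ρ = 24.65/47.18 = 0.5225
L = ρ[1 − (K+1)ρ^K + Kρ^(K+1)] / [(1−ρ)(1−ρ^(K+1))]
Numerator: 0.5225·(1 − 6·0.038931 + 5·0.020340) = 0.453562
Denominator: (0.4775)·(0.979660) = 0.467820
L = 0.453562/0.467820 = 0.9695

Final: 0.9695


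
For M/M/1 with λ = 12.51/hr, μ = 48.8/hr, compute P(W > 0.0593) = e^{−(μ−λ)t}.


W ~ Exponential(μ−λ) for M/M/1.
μ − λ = 48.8 − 12.51 = 36.2900
P(W > t) = e^{−(μ−λ)t} = e^{−2.1520} = 0.116252

Final: 0.116252


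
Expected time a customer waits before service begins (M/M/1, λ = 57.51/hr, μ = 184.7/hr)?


ρ = 57.51/184.7 = 0.3114
Wq = ρ/(μ−λ) = 0.3114/(184.7 − 57.51) = 0.3114/127.19 = 0.002448 hr

Final: 0.002448 hr


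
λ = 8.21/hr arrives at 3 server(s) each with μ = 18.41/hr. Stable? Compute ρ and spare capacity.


Total capacity cμ = 3·18.41 = 55.23/hr
ρ = λ/(cμ) = 8.21/55.23 = 0.1487
Stable ⇔ ρ < 1: YES
Spare capacity = cμ − λ = 55.23 − 8.21 = 47.02/hr

Final: ρ = 0.1487; stable; margin = 47.02/hr


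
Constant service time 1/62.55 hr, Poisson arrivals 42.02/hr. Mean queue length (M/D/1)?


ρ = 42.02/62.55 = 0.6718
M/D/1: Lq = ρ²/(2(1−ρ)) = 0.4513/(2·0.3282) = 0.68749

Final: 0.68749


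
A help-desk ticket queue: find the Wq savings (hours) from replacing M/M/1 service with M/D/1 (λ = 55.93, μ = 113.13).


ρ = 55.93/113.13 = 0.4944
Wq(M/M/1) = ρ/(μ−λ) = 0.4944/57.20 = 0.008643 hr
Wq(M/D/1) = ρ/(2(μ−λ)) = 0.004322 hr
Savings = 0.008643 − 0.004322 = 0.004322 hr

Final: 0.004322 hr


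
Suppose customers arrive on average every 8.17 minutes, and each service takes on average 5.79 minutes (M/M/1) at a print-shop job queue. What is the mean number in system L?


λ = 60/8.17 = 7.3439 /hr
μ = 60/5.79 = 10.3627 /hr
ρ = λ/μ = 7.3439/10.3627 = 0.7087
L = ρ/(1−ρ) = 0.7087/0.2913 = 2.4328

Final: 2.4328


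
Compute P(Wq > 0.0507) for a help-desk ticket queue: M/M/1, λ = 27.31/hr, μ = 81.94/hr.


ρ = 27.31/81.94 = 0.3333
P(Wq > t) = ρ·e^{−(μ−λ)t} = 0.3333·e^{−2.7697}
= 0.3333·0.062678 = 0.020890

Final: 0.020890


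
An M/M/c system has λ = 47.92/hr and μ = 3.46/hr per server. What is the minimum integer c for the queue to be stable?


Stability requires cμ > λ ⇔ c > λ/μ.
λ/μ = 47.92/3.46 = 13.8497
Minimum integer c = ⌊13.8497⌋ + 1 = 14
Check: 14·3.46 = 48.44 > 47.92, while 13·3.46 = 44.98 ≤ 47.92

Final: 14 servers


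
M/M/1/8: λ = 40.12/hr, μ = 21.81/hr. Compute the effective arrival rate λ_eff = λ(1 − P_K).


ρ = 1.8395; P_K = (1−ρ)ρ^8/(1−ρ^9) = 0.458281
λ_eff = λ(1 − P_K) = 40.12·(1 − 0.458281) = 40.12·0.541719 = 21.7338 /hr

Final: 21.7338 /hr


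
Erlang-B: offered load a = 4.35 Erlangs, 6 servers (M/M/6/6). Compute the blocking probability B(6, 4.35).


B(c,a) = (a^c/c!) / Σ_{k=0}^{c} a^k/k!
a^6/6! = 9.410291
Σ terms (k=0..6): 1.00000 + 4.35000 + 9.46125 + 13.71881 + 14.91921 + 12.97971 + 9.41029 = 65.839273
B = 9.410291/65.839273 = 0.142928

Final: 0.142928


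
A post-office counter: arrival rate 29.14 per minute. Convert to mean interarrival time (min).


Mean interarrival time = 1/λ = 1/29.14 minute = 0.03432 minute
In minutes: 0.03432 × 1 = 0.03432 min

Final: 0.03432 min


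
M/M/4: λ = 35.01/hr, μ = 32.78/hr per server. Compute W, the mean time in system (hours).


a = 1.0680; ρ = 0.2670; P₀ = 0.343008
Lq = P₀·a^c·ρ/(c!(1−ρ)²) = 0.009242
Wq = Lq/λ = 0.009242/35.01 = 0.0002640 hr
W = Wq + 1/μ = 0.0002640 + 0.03051 = 0.03077 hr

Final: 0.03077 hr


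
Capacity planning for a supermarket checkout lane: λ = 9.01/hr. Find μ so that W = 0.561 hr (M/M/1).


W = 1/(μ−λ) ⇒ μ − λ = 1/W = 1/0.561 = 1.7825
μ = λ + 1/W = 9.01 + 1.7825 = 10.7925 per hr

Final: 10.7925 /hr


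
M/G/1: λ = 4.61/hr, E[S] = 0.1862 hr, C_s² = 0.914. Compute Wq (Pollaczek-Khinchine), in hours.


ρ = λ·E[S] = 4.61·0.1862 = 0.8584
E[S²] = E[S]²(1+C_s²) = 0.1862²·(1+0.914) = 0.066359
Wq = λ·E[S²]/(2(1−ρ)) = 4.61·0.066359/(2·0.1416) = 1.08007 hr

Final: 1.08007 hr


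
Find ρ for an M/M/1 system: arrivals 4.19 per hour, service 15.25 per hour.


ρ = λ/μ = 4.19/15.25 = 0.2748

Final: 0.2748


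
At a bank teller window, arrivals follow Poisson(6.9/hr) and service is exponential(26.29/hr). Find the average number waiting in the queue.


ρ = 6.9/26.29 = 0.2625
Lq = ρ²/(1−ρ) = 0.06888/0.7375 = 0.09340

Final: 0.09340


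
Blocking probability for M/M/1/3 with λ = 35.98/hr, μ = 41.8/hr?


ρ = λ/μ = 35.98/41.8 = 0.8608
P_K = (1−ρ)ρ^K/(1−ρ^(K+1)) = (0.1392·0.637756)/(1 − 0.548958)
= 0.088798/0.451042 = 0.196872

Final: 0.196872


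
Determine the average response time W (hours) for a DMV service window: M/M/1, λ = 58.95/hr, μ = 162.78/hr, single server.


W = 1/(μ−λ) = 1/(162.78 − 58.95) = 1/103.83 = 0.009631 hr

Final: 0.009631 hr


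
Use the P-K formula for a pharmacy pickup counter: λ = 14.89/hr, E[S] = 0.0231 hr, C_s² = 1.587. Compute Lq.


ρ = λ·E[S] = 14.89·0.0231 = 0.3440
Lq = ρ²(1+C_s²)/(2(1−ρ)) = 0.1183·(1+1.587)/(2·0.6560)
= 0.1183·2.5870/1.3121 = 0.23326

Final: 0.23326


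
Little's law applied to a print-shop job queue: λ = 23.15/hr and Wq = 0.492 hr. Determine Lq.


Lq = λWq = 23.15·0.492 = 11.3898

Final: 11.3898


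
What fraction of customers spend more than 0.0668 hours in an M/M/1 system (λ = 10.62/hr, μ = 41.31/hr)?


W ~ Exponential(μ−λ) for M/M/1.
μ − λ = 41.31 − 10.62 = 30.6900
P(W > t) = e^{−(μ−λ)t} = e^{−2.0501} = 0.128723

Final: 0.128723


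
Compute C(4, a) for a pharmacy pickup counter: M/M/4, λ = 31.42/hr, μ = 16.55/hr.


a = λ/μ = 1.8985; ρ = a/4 = 0.4746
P₀ = 0.145532 (from M/M/c formula)
C(c,a) = [a^c/(c!(1−ρ))]·P₀ = [12.99071/(24·0.5254)]·0.145532
= 1.03027·0.145532 = 0.149937

Final: 0.149937


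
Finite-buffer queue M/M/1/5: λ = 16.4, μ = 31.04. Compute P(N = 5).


ρ = λ/μ = 16.4/31.04 = 0.5284
P_K = (1−ρ)ρ^K/(1−ρ^(K+1)) = (0.4716·0.041173)/(1 − 0.021754)
= 0.019419/0.978246 = 0.019851

Final: 0.019851


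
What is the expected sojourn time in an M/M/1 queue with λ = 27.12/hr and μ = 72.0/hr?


W = 1/(μ−λ) = 1/(72.0 − 27.12) = 1/44.88 = 0.02228 hr

Final: 0.02228 hr


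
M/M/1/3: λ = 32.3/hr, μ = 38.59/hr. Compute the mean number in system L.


ρ = 32.3/38.59 = 0.8370
L = ρ[1 − (K+1)ρ^K + Kρ^(K+1)] / [(1−ρ)(1−ρ^(K+1))]
Numerator: 0.8370·(1 − 4·0.586386 + 3·0.490807) = 0.106199
Denominator: (0.1630)·(0.509193) = 0.082996
L = 0.106199/0.082996 = 1.2796

Final: 1.2796


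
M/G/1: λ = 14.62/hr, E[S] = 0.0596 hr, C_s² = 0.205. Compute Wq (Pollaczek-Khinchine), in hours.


ρ = λ·E[S] = 14.62·0.0596 = 0.8714
E[S²] = E[S]²(1+C_s²) = 0.0596²·(1+0.205) = 0.004280
Wq = λ·E[S²]/(2(1−ρ)) = 14.62·0.004280/(2·0.1286) = 0.24322 hr

Final: 0.24322 hr


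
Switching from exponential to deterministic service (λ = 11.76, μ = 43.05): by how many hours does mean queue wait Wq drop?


ρ = 11.76/43.05 = 0.2732
Wq(M/M/1) = ρ/(μ−λ) = 0.2732/31.29 = 0.008730 hr
Wq(M/D/1) = ρ/(2(μ−λ)) = 0.004365 hr
Savings = 0.008730 − 0.004365 = 0.004365 hr

Final: 0.004365 hr


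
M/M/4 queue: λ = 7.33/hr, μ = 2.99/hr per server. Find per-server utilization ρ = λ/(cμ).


ρ = λ/(cμ) = 7.33/(4·2.99) = 7.33/11.96 = 0.6129

Final: 0.6129


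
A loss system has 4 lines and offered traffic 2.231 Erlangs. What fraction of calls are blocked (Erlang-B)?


B(c,a) = (a^c/c!) / Σ_{k=0}^{c} a^k/k!
a^4/4! = 1.032255
Σ terms (k=0..4): 1.00000 + 2.23100 + 2.48868 + 1.85075 + 1.03226 = 8.602684
B = 1.032255/8.602684 = 0.119992

Final: 0.119992


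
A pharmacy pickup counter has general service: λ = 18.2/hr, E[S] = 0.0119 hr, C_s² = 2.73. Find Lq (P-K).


ρ = λ·E[S] = 18.2·0.0119 = 0.2166
Lq = ρ²(1+C_s²)/(2(1−ρ)) = 0.04691·(1+2.73)/(2·0.7834)
= 0.04691·3.7300/1.5668 = 0.11167

Final: 0.11167


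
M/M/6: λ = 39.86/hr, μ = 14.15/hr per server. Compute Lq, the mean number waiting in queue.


a = λ/μ = 2.8170; ρ = a/6 = 0.4695
P₀ = 0.059101
Lq = P₀·a^c·ρ / (c!·(1−ρ)²) = 0.059101·499.67213·0.4695/(720·0.28144)
= 0.06842

Final: 0.06842


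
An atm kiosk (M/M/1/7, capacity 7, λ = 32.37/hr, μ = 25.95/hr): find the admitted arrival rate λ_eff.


ρ = 1.2474; P_K = (1−ρ)ρ^7/(1−ρ^8) = 0.239124
λ_eff = λ(1 − P_K) = 32.37·(1 − 0.239124) = 32.37·0.760876 = 24.6295 /hr

Final: 24.6295 /hr


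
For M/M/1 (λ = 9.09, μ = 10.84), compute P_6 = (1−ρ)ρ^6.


ρ = 9.09/10.84 = 0.8386
P_n = (1−ρ)·ρ^n = (1 − 0.8386)·0.8386^6 = 0.1614·0.347702 = 0.056133

Final: 0.056133


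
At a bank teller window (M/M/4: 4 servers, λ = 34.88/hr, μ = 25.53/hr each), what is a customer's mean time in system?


a = 1.3662; ρ = 0.3416; P₀ = 0.253482
Lq = P₀·a^c·ρ/(c!(1−ρ)²) = 0.02899
Wq = Lq/λ = 0.02899/34.88 = 0.0008312 hr
W = Wq + 1/μ = 0.0008312 + 0.03917 = 0.04000 hr

Final: 0.04000 hr


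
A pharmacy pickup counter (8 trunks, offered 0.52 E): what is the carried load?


B(8,0.52) = 0.00000007883 (Erlang-B)
Carried load = a(1 − B) = 0.52·(1 − 0.00000007883) = 0.52·1.000000 = 0.5200 E

Final: 0.5200 Erlangs


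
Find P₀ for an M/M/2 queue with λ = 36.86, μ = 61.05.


a = λ/μ = 36.86/61.05 = 0.6038; ρ = a/c = 0.3019
Σ_{k=0}^{1} a^k/k! (terms k=0..1) = 1.00000 + 0.60377 = 1.60377
Tail: a^2/(2!(1−ρ)) = 0.36454/(2·0.6981) = 0.26108
P₀ = 1/(1.60377 + 0.26108) = 1/1.86485 = 0.536236

Final: 0.536236


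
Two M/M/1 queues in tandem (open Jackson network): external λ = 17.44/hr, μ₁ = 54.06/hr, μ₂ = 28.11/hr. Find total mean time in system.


Each node sees arrival rate λ = 17.44/hr (tandem ⇒ throughput preserved).
W₁ = 1/(μ₁−λ) = 1/(54.06−17.44) = 0.02731 hr
W₂ = 1/(μ₂−λ) = 1/(28.11−17.44) = 0.09372 hr
W_total = W₁ + W₂ = 0.02731 + 0.09372 = 0.12103 hr

Final: 0.12103 hr


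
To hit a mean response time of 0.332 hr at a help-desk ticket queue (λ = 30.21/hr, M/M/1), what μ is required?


W = 1/(μ−λ) ⇒ μ − λ = 1/W = 1/0.332 = 3.0120
μ = λ + 1/W = 30.21 + 3.0120 = 33.2220 per hr

Final: 33.2220 /hr


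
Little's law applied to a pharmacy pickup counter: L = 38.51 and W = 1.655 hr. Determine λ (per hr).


λ = L/W = 38.51/1.655 = 23.2689 /hr

Final: 23.2689 /hr


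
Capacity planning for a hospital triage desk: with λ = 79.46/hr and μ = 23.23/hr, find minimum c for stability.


Stability requires cμ > λ ⇔ c > λ/μ.
λ/μ = 79.46/23.23 = 3.4206
Minimum integer c = ⌊3.4206⌋ + 1 = 4
Check: 4·23.23 = 92.92 > 79.46, while 3·23.23 = 69.69 ≤ 79.46

Final: 4 servers


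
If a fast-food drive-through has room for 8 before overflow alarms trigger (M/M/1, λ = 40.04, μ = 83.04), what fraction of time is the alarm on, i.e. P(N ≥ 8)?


ρ = 40.04/83.04 = 0.4822
P(N ≥ n) = ρ^n = 0.4822^8 = 0.002922

Final: 0.002922


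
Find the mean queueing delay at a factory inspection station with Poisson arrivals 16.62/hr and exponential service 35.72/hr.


ρ = 16.62/35.72 = 0.4653
Wq = ρ/(μ−λ) = 0.4653/(35.72 − 16.62) = 0.4653/19.10 = 0.02436 hr

Final: 0.02436 hr


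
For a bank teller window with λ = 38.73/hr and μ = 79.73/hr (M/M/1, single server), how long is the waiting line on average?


ρ = 38.73/79.73 = 0.4858
Lq = ρ²/(1−ρ) = 0.2360/0.5142 = 0.4589

Final: 0.4589


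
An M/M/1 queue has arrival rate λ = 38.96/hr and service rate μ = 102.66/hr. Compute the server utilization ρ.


ρ = λ/μ = 38.96/102.66 = 0.3795

Final: 0.3795


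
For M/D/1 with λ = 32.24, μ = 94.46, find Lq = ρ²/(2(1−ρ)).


ρ = 32.24/94.46 = 0.3413
M/D/1: Lq = ρ²/(2(1−ρ)) = 0.1165/(2·0.6587) = 0.08843

Final: 0.08843


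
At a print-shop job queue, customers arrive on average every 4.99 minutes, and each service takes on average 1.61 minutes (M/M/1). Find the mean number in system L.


λ = 60/4.99 = 12.0240 /hr
μ = 60/1.61 = 37.2671 /hr
ρ = λ/μ = 12.0240/37.2671 = 0.3226
L = ρ/(1−ρ) = 0.3226/0.6774 = 0.4763

Final: 0.4763


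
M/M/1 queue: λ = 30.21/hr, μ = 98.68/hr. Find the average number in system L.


ρ = λ/μ = 30.21/98.68 = 0.3061
L = ρ/(1−ρ) = 0.3061/(1 − 0.3061) = 0.3061/0.6939 = 0.4412

Final: 0.4412


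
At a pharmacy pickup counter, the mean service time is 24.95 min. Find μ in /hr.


μ = 1/(service time) in consistent units.
1 hour = 60 min, so μ = 60/24.95 = 2.4048 per hour

Final: 2.4048 /hr


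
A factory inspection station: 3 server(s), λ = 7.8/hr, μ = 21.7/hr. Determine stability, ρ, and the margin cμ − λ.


Total capacity cμ = 3·21.7 = 65.10/hr
ρ = λ/(cμ) = 7.8/65.10 = 0.1198
Stable ⇔ ρ < 1: YES
Spare capacity = cμ − λ = 65.10 − 7.8 = 57.30/hr

Final: ρ = 0.1198; stable; margin = 57.30/hr


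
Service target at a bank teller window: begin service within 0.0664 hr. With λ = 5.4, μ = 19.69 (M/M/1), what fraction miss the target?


ρ = 5.4/19.69 = 0.2743
P(Wq > t) = ρ·e^{−(μ−λ)t} = 0.2743·e^{−0.9489}
= 0.2743·0.387184 = 0.106185

Final: 0.106185


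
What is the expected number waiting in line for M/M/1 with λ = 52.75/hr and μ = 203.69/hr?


ρ = 52.75/203.69 = 0.2590
Lq = ρ²/(1−ρ) = 0.06707/0.7410 = 0.09050

Final: 0.09050


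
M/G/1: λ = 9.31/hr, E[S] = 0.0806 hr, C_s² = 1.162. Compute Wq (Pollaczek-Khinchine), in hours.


ρ = λ·E[S] = 9.31·0.0806 = 0.7504
E[S²] = E[S]²(1+C_s²) = 0.0806²·(1+1.162) = 0.014045
Wq = λ·E[S²]/(2(1−ρ)) = 9.31·0.014045/(2·0.2496) = 0.26192 hr

Final: 0.26192 hr


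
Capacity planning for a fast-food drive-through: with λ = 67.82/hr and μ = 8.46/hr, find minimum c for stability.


Stability requires cμ > λ ⇔ c > λ/μ.
λ/μ = 67.82/8.46 = 8.0165
Minimum integer c = ⌊8.0165⌋ + 1 = 9
Check: 9·8.46 = 76.14 > 67.82, while 8·8.46 = 67.68 ≤ 67.82

Final: 9 servers


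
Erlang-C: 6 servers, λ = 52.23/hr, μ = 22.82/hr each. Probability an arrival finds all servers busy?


a = λ/μ = 2.2888; ρ = a/6 = 0.3815
P₀ = 0.101051 (from M/M/c formula)
C(c,a) = [a^c/(c!(1−ρ))]·P₀ = [143.75611/(720·0.6185)]·0.101051
= 0.32280·0.101051 = 0.032619

Final: 0.032619


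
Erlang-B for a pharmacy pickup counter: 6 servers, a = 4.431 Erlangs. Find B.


B(c,a) = (a^c/c!) / Σ_{k=0}^{c} a^k/k!
a^6/6! = 10.511822
Σ terms (k=0..6): 1.00000 + 4.43100 + 9.81688 + 14.49953 + 16.06186 + 14.23402 + 10.51182 = 70.555110
B = 10.511822/70.555110 = 0.148987

Final: 0.148987


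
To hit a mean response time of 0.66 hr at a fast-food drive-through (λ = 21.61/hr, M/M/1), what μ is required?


W = 1/(μ−λ) ⇒ μ − λ = 1/W = 1/0.66 = 1.5152
μ = λ + 1/W = 21.61 + 1.5152 = 23.1252 per hr

Final: 23.1252 /hr


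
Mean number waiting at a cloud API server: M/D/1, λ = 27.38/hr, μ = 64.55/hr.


ρ = 27.38/64.55 = 0.4242
M/D/1: Lq = ρ²/(2(1−ρ)) = 0.1799/(2·0.5758) = 0.15622

Final: 0.15622


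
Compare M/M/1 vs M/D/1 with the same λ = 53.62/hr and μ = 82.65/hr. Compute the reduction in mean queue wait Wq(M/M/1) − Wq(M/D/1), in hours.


ρ = 53.62/82.65 = 0.6488
Wq(M/M/1) = ρ/(μ−λ) = 0.6488/29.03 = 0.02235 hr
Wq(M/D/1) = ρ/(2(μ−λ)) = 0.01117 hr
Savings = 0.02235 − 0.01117 = 0.01117 hr

Final: 0.01117 hr


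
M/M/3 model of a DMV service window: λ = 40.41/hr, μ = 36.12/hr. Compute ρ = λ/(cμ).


ρ = λ/(cμ) = 40.41/(3·36.12) = 40.41/108.36 = 0.3729

Final: 0.3729


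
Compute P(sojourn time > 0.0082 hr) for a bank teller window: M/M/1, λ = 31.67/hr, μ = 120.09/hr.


W ~ Exponential(μ−λ) for M/M/1.
μ − λ = 120.09 − 31.67 = 88.4200
P(W > t) = e^{−(μ−λ)t} = e^{−0.7250} = 0.484303

Final: 0.484303


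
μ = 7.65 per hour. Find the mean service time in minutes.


Mean service time = 1/μ = 1/7.65 hour = 0.13072 hour
In minutes: 0.13072 × 60 = 7.8431 min

Final: 7.8431 min


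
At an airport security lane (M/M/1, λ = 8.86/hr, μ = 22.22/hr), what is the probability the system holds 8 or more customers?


ρ = 8.86/22.22 = 0.3987
P(N ≥ n) = ρ^n = 0.3987^8 = 0.0006390

Final: 0.0006390


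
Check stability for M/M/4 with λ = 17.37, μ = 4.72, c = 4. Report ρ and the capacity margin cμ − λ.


Total capacity cμ = 4·4.72 = 18.88/hr
ρ = λ/(cμ) = 17.37/18.88 = 0.9200
Stable ⇔ ρ < 1: YES
Spare capacity = cμ − λ = 18.88 − 17.37 = 1.51/hr

Final: ρ = 0.9200; stable; margin = 1.51/hr


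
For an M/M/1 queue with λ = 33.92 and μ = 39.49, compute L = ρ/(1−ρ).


ρ = λ/μ = 33.92/39.49 = 0.8590
L = ρ/(1−ρ) = 0.8590/(1 − 0.8590) = 0.8590/0.1410 = 6.0898

Final: 6.0898


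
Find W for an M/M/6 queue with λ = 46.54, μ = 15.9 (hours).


a = 2.9270; ρ = 0.4878; P₀ = 0.052785
Lq = P₀·a^c·ρ/(c!(1−ρ)²) = 0.08575
Wq = Lq/λ = 0.08575/46.54 = 0.001842 hr
W = Wq + 1/μ = 0.001842 + 0.06289 = 0.06474 hr

Final: 0.06474 hr


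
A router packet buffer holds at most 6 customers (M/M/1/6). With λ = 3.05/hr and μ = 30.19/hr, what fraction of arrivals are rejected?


ρ = λ/μ = 3.05/30.19 = 0.1010
P_K = (1−ρ)ρ^K/(1−ρ^(K+1)) = (0.8990·0.000001063)/(1 − 0.0000001074)
= 0.0000009558/1.000000 = 0.0000009558

Final: 0.0000009558


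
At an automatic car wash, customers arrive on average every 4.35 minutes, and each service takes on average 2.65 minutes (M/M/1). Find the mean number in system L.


λ = 60/4.35 = 13.7931 /hr
μ = 60/2.65 = 22.6415 /hr
ρ = λ/μ = 13.7931/22.6415 = 0.6092
L = ρ/(1−ρ) = 0.6092/0.3908 = 1.5588

Final: 1.5588


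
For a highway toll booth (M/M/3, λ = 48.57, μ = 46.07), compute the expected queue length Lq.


a = λ/μ = 1.0543; ρ = a/3 = 0.3514
P₀ = 0.343510
Lq = P₀·a^c·ρ / (c!·(1−ρ)²) = 0.343510·1.17179·0.3514/(6·0.42065)
= 0.05605

Final: 0.05605


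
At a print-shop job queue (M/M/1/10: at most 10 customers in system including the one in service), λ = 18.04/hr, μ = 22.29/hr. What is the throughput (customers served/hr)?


ρ = 0.8093; P_K = (1−ρ)ρ^10/(1−ρ^11) = 0.025476
λ_eff = λ(1 − P_K) = 18.04·(1 − 0.025476) = 18.04·0.974524 = 17.5804 /hr

Final: 17.5804 /hr


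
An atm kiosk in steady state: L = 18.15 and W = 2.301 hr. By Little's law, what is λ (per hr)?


λ = L/W = 18.15/2.301 = 7.8879 /hr

Final: 7.8879 /hr


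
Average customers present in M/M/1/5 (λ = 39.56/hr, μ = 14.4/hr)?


ρ = 39.56/14.4 = 2.7472
L = ρ[1 − (K+1)ρ^K + Kρ^(K+1)] / [(1−ρ)(1−ρ^(K+1))]
Numerator: 2.7472·(1 − 6·156.483645 + 5·429.895347) = 3328.465396
Denominator: (-1.7472)·(-428.895347) = 749.375482
L = 3328.465396/749.375482 = 4.4417

Final: 4.4417


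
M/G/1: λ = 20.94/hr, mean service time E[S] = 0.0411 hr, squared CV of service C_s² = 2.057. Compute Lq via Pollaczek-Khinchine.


ρ = λ·E[S] = 20.94·0.0411 = 0.8606
Lq = ρ²(1+C_s²)/(2(1−ρ)) = 0.7407·(1+2.057)/(2·0.1394)
= 0.7407·3.0570/0.2787 = 8.12355

Final: 8.12355


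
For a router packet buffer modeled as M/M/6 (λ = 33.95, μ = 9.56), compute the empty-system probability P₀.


a = λ/μ = 33.95/9.56 = 3.5513; ρ = a/c = 0.5919
Σ_{k=0}^{5} a^k/k! (terms k=0..5) = 1.00000 + 3.55126 + 6.30571 + 7.46439 + 6.62699 + 4.70683 = 29.65517
Tail: a^6/(6!(1−ρ)) = 2005.81705/(720·0.4081) = 6.82600
P₀ = 1/(29.65517 + 6.82600) = 1/36.48117 = 0.027411

Final: 0.027411


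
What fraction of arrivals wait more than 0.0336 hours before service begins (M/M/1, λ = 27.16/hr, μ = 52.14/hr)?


ρ = 27.16/52.14 = 0.5209
P(Wq > t) = ρ·e^{−(μ−λ)t} = 0.5209·e^{−0.8393}
= 0.5209·0.432001 = 0.225031

Final: 0.225031


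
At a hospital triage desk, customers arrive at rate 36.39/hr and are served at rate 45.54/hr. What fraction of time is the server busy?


ρ = λ/μ = 36.39/45.54 = 0.7991

Final: 0.7991


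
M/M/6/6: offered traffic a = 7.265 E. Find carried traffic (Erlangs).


B(6,7.265) = 0.347594 (Erlang-B)
Carried load = a(1 − B) = 7.265·(1 − 0.347594) = 7.265·0.652406 = 4.7397 E

Final: 4.7397 Erlangs


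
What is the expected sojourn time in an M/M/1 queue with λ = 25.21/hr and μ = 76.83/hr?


W = 1/(μ−λ) = 1/(76.83 − 25.21) = 1/51.62 = 0.01937 hr

Final: 0.01937 hr


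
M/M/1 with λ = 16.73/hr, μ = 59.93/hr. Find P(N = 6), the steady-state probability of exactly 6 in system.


ρ = 16.73/59.93 = 0.2792
P_n = (1−ρ)·ρ^n = (1 − 0.2792)·0.2792^6 = 0.7208·0.0004733 = 0.0003412

Final: 0.0003412


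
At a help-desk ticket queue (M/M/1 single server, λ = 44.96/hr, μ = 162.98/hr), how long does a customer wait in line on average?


ρ = 44.96/162.98 = 0.2759
Wq = ρ/(μ−λ) = 0.2759/(162.98 − 44.96) = 0.2759/118.02 = 0.002337 hr

Final: 0.002337 hr


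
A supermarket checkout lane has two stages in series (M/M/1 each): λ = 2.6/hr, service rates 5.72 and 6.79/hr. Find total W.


Each node sees arrival rate λ = 2.6/hr (tandem ⇒ throughput preserved).
W₁ = 1/(μ₁−λ) = 1/(5.72−2.6) = 0.32051 hr
W₂ = 1/(μ₂−λ) = 1/(6.79−2.6) = 0.23866 hr
W_total = W₁ + W₂ = 0.32051 + 0.23866 = 0.55918 hr

Final: 0.55918 hr


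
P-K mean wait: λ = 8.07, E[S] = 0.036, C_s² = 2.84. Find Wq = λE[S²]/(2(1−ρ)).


ρ = λ·E[S] = 8.07·0.036 = 0.2905
E[S²] = E[S]²(1+C_s²) = 0.036²·(1+2.84) = 0.004977
Wq = λ·E[S²]/(2(1−ρ)) = 8.07·0.004977/(2·0.7095) = 0.02830 hr

Final: 0.02830 hr
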